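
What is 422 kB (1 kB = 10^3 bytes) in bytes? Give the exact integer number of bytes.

422,000 bytes

422 × 1,000 = 422,000 bytes  (1 kB = 10^3 bytes)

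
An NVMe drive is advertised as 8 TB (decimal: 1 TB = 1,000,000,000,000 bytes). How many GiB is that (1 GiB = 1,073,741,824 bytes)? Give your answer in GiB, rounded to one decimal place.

7,450.6 GiB

8 TB = 8 × 10^12 bytes = 8,000,000,000,000 bytes
1 GiB = 1,073,741,824 bytes
8,000,000,000,000 / 1,073,741,824 = 7,450.6 GiB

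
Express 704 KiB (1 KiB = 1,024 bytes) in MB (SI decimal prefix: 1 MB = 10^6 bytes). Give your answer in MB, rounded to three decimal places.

0.721 MB

704 KiB = 704 × 2^10 bytes = 720,896 bytes
1 MB = 10^6 bytes = 1,000,000 bytes
720,896 / 1,000,000 = 0.721 MB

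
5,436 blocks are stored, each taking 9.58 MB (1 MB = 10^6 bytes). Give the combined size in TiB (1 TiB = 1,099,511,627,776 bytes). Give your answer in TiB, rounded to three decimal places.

0.047 TiB

Total = 5,436 × 9.58 MB = 52076.88 MB
= 52076.88 × 1,000,000 bytes = 52,076,880,000 bytes
1 TiB = 1,099,511,627,776 bytes
52,076,880,000 / 1,099,511,627,776 = 0.047 TiB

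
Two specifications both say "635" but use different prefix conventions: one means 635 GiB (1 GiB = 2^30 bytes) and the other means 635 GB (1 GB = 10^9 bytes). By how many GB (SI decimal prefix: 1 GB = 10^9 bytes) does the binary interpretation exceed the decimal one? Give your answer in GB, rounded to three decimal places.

635 GiB = 635 × 1,073,741,824 = 681,826,058,240 bytes
635 GB = 635 × 1,000,000,000 = 635,000,000,000 bytes
difference = 46,826,058,240 bytes
46,826,058,240 / 1,000,000,000 = 46.826 GB

46.826 GB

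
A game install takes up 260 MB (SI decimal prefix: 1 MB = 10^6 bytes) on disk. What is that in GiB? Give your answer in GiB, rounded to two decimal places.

0.24 GiB

260 MB = 260 × 10^6 bytes = 260,000,000 bytes
1 GiB = 1,073,741,824 bytes
260,000,000 / 1,073,741,824 = 0.24 GiB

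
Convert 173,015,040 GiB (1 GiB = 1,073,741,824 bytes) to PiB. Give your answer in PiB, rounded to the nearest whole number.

173,015,040 GiB = 173,015,040 × 2^30 bytes = 185,773,484,629,032,960 bytes
1 PiB = 2^50 bytes = 1,125,899,906,842,624 bytes
185,773,484,629,032,960 / 1,125,899,906,842,624 = 165 PiB

165 PiB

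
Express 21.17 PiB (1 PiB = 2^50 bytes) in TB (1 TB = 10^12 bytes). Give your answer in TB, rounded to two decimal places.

23,835.30 TB

21.17 PiB × 1,125,899,906,842,624 bytes/PiB = 23,835,301,027,858,350.08 bytes
1 TB = 10^12 bytes = 1,000,000,000,000 bytes
23,835,301,027,858,350.08 / 1,000,000,000,000 = 23,835.30 TB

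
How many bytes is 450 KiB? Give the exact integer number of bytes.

460,800 bytes

450 × 1,024 = 460,800 bytes  (1 KiB = 2^10 bytes)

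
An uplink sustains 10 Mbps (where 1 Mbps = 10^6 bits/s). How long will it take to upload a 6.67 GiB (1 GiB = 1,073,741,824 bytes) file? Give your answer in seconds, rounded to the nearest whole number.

5,729 seconds

6.67 GiB = 7,161,857,966.08 bytes = 57,294,863,728.64 bits
10 Mbps = 10,000,000 bits/s
time = 57,294,863,728.64 / 10,000,000 = 5,729 s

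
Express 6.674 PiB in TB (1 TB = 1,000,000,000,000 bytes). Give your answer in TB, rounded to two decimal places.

6.674 PiB = 6.674 × 2^50 bytes = 7,514,255,978,267,672.576 bytes
1 TB = 1,000,000,000,000 bytes
7,514,255,978,267,672.576 / 1,000,000,000,000 = 7,514.26 TB

7,514.26 TB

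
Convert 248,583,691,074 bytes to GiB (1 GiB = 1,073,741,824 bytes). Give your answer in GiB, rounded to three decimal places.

248,583,691,074 bytes given.
1 GiB = 1,073,741,824 bytes
248,583,691,074 / 1,073,741,824 = 231.512 GiB

231.512 GiB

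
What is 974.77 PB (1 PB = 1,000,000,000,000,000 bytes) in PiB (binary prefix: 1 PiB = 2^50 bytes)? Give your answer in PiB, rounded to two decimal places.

974.77 PB × 1,000,000,000,000,000 bytes/PB = 974,770,000,000,000,000 bytes
1 PiB = 2^50 bytes = 1,125,899,906,842,624 bytes
974,770,000,000,000,000 / 1,125,899,906,842,624 = 865.77 PiB

865.77 PiB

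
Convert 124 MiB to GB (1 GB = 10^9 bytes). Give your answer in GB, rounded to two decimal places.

124 MiB = 124 × 2^20 bytes = 130,023,424 bytes
1 GB = 1,000,000,000 bytes
130,023,424 / 1,000,000,000 = 0.13 GB

0.13 GB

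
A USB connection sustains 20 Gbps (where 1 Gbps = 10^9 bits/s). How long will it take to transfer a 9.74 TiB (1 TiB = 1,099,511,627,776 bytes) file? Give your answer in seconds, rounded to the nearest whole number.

4,284 seconds

9.74 TiB = 10,709,243,254,538.24 bytes = 85,673,946,036,305.92 bits
20 Gbps = 20,000,000,000 bits/s
time = 85,673,946,036,305.92 / 20,000,000,000 = 4,284 s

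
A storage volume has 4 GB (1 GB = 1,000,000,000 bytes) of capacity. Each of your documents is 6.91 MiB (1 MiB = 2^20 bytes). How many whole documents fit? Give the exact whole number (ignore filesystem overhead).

Capacity: 4 GB = 4,000,000,000 bytes
Per item: 6.91 MiB = 7,245,660.16 bytes
⌊4,000,000,000 / 7,245,660.16⌋ = 552

552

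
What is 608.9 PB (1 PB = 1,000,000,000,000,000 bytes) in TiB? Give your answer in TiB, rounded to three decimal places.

608.9 PB = 608.9 × 10^15 bytes = 608,900,000,000,000,000 bytes
1 TiB = 2^40 bytes = 1,099,511,627,776 bytes
608,900,000,000,000,000 / 1,099,511,627,776 = 553,791.324 TiB

553,791.324 TiB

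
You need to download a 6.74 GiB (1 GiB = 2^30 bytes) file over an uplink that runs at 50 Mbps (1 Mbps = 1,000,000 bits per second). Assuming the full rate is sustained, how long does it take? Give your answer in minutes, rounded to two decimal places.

6.74 GiB = 7,237,019,893.76 bytes = 57,896,159,150.08 bits
50 Mbps = 50,000,000 bits/s
time = 57,896,159,150.08 / 50,000,000 = 1,157.923 s
1,157.923 s / 60 = 19.30 minutes

19.30 minutes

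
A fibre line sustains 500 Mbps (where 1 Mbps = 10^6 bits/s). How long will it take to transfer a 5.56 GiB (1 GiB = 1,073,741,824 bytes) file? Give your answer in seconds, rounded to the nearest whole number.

96 seconds

5.56 GiB = 5,970,004,541.44 bytes = 47,760,036,331.52 bits
500 Mbps = 500,000,000 bits/s
time = 47,760,036,331.52 / 500,000,000 = 96 s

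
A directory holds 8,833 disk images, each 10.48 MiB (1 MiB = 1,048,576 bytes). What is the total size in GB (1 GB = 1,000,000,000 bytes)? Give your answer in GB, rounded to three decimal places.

97.067 GB

Total = 8,833 × 10.48 MiB = 92569.84 MiB
= 92569.84 × 1,048,576 bytes = 97,066,512,547.84 bytes
1 GB = 1,000,000,000 bytes
97,066,512,547.84 / 1,000,000,000 = 97.067 GB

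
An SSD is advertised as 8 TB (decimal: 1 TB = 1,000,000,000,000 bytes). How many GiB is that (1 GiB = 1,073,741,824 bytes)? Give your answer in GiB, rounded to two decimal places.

8 TB × 1,000,000,000,000 bytes/TB = 8,000,000,000,000 bytes
1 GiB = 2^30 bytes = 1,073,741,824 bytes
8,000,000,000,000 / 1,073,741,824 = 7,450.58 GiB

7,450.58 GiB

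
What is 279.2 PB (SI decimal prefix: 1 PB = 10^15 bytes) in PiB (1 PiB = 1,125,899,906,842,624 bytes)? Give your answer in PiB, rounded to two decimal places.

279.2 PB = 279.2 × 10^15 bytes = 279,200,000,000,000,000 bytes
1 PiB = 2^50 bytes = 1,125,899,906,842,624 bytes
279,200,000,000,000,000 / 1,125,899,906,842,624 = 247.98 PiB

247.98 PiB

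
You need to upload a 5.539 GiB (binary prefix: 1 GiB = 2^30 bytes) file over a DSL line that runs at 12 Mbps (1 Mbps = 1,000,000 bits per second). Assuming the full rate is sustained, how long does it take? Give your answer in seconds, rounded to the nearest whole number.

3,965 seconds

5.539 GiB = 5,947,455,963.136 bytes = 47,579,647,705.088 bits
12 Mbps = 12,000,000 bits/s
time = 47,579,647,705.088 / 12,000,000 = 3,965 s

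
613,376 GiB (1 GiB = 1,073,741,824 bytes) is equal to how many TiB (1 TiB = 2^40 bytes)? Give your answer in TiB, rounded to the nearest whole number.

599 TiB

613,376 GiB = 613,376 × 2^30 bytes = 658,607,465,037,824 bytes
1 TiB = 1,099,511,627,776 bytes
658,607,465,037,824 / 1,099,511,627,776 = 599 TiB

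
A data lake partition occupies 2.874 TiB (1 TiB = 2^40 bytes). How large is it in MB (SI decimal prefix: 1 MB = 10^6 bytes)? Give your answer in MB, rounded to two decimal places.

3,159,996.42 MB

2.874 TiB = 2.874 × 2^40 bytes = 3,159,996,418,228.224 bytes
1 MB = 10^6 bytes = 1,000,000 bytes
3,159,996,418,228.224 / 1,000,000 = 3,159,996.42 MB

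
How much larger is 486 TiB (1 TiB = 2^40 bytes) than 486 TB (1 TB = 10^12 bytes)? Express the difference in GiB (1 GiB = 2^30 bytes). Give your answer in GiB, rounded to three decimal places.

486 TiB = 486 × 1,099,511,627,776 = 534,362,651,099,136 bytes
486 TB = 486 × 1,000,000,000,000 = 486,000,000,000,000 bytes
difference = 48,362,651,099,136 bytes
48,362,651,099,136 / 1,073,741,824 = 45,041.229 GiB

45,041.229 GiB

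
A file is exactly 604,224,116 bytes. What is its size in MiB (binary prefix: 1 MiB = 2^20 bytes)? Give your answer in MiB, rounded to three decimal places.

604,224,116 bytes given.
1 MiB = 1,048,576 bytes
604,224,116 / 1,048,576 = 576.233 MiB

576.233 MiB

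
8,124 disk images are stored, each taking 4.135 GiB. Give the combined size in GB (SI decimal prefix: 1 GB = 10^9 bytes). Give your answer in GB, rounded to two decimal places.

36,069.93 GB

Total = 8,124 × 4.135 GiB = 33592.74 GiB
= 33592.74 × 1,073,741,824 bytes = 36,069,929,920,757.76 bytes
1 GB = 1,000,000,000 bytes
36,069,929,920,757.76 / 1,000,000,000 = 36,069.93 GB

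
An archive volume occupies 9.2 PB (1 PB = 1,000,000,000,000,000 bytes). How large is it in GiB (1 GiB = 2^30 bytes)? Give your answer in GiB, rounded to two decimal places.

9.2 PB × 1,000,000,000,000,000 bytes/PB = 9,200,000,000,000,000 bytes
1 GiB = 2^30 bytes = 1,073,741,824 bytes
9,200,000,000,000,000 / 1,073,741,824 = 8,568,167.69 GiB

8,568,167.69 GiB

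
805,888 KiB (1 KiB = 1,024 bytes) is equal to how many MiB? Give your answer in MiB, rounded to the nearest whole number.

787 MiB

805,888 KiB = 805,888 × 2^10 bytes = 825,229,312 bytes
1 MiB = 2^20 bytes = 1,048,576 bytes
825,229,312 / 1,048,576 = 787 MiB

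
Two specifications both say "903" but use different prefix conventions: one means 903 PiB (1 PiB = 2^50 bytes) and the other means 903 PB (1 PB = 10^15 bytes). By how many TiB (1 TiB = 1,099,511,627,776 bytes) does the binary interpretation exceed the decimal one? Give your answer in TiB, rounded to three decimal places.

903 PiB = 903 × 1,125,899,906,842,624 = 1,016,687,615,878,889,472 bytes
903 PB = 903 × 1,000,000,000,000,000 = 903,000,000,000,000,000 bytes
difference = 113,687,615,878,889,472 bytes
113,687,615,878,889,472 / 1,099,511,627,776 = 103,398.284 TiB

103,398.284 TiB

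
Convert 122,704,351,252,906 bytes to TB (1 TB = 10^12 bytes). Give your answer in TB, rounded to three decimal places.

122,704,351,252,906 bytes given.
1 TB = 1,000,000,000,000 bytes
122,704,351,252,906 / 1,000,000,000,000 = 122.704 TB

122.704 TB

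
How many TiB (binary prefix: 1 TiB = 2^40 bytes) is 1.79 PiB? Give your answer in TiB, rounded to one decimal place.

1.79 PiB × 1,125,899,906,842,624 bytes/PiB = 2,015,360,833,248,296.96 bytes
1 TiB = 1,099,511,627,776 bytes
2,015,360,833,248,296.96 / 1,099,511,627,776 = 1,833.0 TiB

1,833.0 TiB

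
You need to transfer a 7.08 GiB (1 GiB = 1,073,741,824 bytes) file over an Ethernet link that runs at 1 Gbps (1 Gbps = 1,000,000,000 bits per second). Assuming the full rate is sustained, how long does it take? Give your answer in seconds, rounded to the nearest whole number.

61 seconds

7.08 GiB = 7,602,092,113.92 bytes = 60,816,736,911.36 bits
1 Gbps = 1,000,000,000 bits/s
time = 60,816,736,911.36 / 1,000,000,000 = 61 s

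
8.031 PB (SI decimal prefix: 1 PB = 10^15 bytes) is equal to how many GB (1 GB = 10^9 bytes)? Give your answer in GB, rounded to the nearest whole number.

8.031 PB = 8.031 × 10^15 bytes = 8,031,000,000,000,000 bytes
1 GB = 10^9 bytes = 1,000,000,000 bytes
8,031,000,000,000,000 / 1,000,000,000 = 8,031,000 GB

8,031,000 GB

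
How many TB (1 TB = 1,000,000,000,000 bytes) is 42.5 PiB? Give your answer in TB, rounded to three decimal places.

42.5 PiB = 42.5 × 2^50 bytes = 47,850,746,040,811,520 bytes
1 TB = 10^12 bytes = 1,000,000,000,000 bytes
47,850,746,040,811,520 / 1,000,000,000,000 = 47,850.746 TB

47,850.746 TB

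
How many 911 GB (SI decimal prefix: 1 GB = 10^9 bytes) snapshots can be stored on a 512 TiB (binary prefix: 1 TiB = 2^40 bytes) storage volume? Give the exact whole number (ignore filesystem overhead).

617

Capacity: 512 TiB = 562,949,953,421,312 bytes
Per item: 911 GB = 911,000,000,000 bytes
⌊562,949,953,421,312 / 911,000,000,000⌋ = 617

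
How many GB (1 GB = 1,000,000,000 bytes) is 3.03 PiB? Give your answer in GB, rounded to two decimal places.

3,411,476.72 GB

3.03 PiB = 3.03 × 2^50 bytes = 3,411,476,717,733,150.72 bytes
1 GB = 1,000,000,000 bytes
3,411,476,717,733,150.72 / 1,000,000,000 = 3,411,476.72 GB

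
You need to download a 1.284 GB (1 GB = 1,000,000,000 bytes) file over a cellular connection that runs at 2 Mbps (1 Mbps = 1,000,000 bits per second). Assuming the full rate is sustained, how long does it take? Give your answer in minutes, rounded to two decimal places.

85.60 minutes

1.284 GB = 1,284,000,000 bytes = 10,272,000,000 bits
2 Mbps = 2,000,000 bits/s
time = 10,272,000,000 / 2,000,000 = 5,136.000 s
5,136.000 s / 60 = 85.60 minutes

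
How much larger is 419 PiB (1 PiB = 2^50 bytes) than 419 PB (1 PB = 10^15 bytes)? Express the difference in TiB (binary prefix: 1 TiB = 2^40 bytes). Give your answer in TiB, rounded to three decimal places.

47,977.720 TiB

419 PiB = 419 × 1,125,899,906,842,624 = 471,752,060,967,059,456 bytes
419 PB = 419 × 1,000,000,000,000,000 = 419,000,000,000,000,000 bytes
difference = 52,752,060,967,059,456 bytes
52,752,060,967,059,456 / 1,099,511,627,776 = 47,977.720 TiB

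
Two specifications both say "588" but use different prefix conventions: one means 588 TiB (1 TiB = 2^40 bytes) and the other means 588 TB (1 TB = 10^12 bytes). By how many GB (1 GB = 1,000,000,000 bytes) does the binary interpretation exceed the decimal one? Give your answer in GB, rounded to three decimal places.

58,512.837 GB

588 TiB = 588 × 1,099,511,627,776 = 646,512,837,132,288 bytes
588 TB = 588 × 1,000,000,000,000 = 588,000,000,000,000 bytes
difference = 58,512,837,132,288 bytes
58,512,837,132,288 / 1,000,000,000 = 58,512.837 GB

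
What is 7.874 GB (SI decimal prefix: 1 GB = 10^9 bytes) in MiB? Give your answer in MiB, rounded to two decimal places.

7.874 GB = 7.874 × 10^9 bytes = 7,874,000,000 bytes
1 MiB = 1,048,576 bytes
7,874,000,000 / 1,048,576 = 7,509.23 MiB

7,509.23 MiB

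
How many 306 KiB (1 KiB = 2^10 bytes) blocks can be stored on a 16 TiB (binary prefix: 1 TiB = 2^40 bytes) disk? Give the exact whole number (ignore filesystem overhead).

56,143,363

Capacity: 16 TiB = 17,592,186,044,416 bytes
Per item: 306 KiB = 313,344 bytes
⌊17,592,186,044,416 / 313,344⌋ = 56,143,363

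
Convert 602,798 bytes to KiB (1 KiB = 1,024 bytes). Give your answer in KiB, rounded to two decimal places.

602,798 bytes given.
1 KiB = 1,024 bytes
602,798 / 1,024 = 588.67 KiB

588.67 KiB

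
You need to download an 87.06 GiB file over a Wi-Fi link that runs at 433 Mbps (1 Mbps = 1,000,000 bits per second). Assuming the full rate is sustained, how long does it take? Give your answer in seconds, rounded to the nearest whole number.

1,727 seconds

87.06 GiB = 93,479,963,197.44 bytes = 747,839,705,579.52 bits
433 Mbps = 433,000,000 bits/s
time = 747,839,705,579.52 / 433,000,000 = 1,727 s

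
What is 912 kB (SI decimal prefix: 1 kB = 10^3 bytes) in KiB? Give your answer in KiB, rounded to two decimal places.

890.63 KiB

912 kB = 912 × 10^3 bytes = 912,000 bytes
1 KiB = 2^10 bytes = 1,024 bytes
912,000 / 1,024 = 890.63 KiB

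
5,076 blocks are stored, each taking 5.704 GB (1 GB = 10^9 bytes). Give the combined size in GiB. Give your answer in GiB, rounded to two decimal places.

26,965.05 GiB

Total = 5,076 × 5.704 GB = 28953.504 GB
= 28953.504 × 1,000,000,000 bytes = 28,953,504,000,000 bytes
1 GiB = 1,073,741,824 bytes
28,953,504,000,000 / 1,073,741,824 = 26,965.05 GiB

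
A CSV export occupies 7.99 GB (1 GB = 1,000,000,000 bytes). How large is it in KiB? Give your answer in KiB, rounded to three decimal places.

7.99 GB = 7.99 × 10^9 bytes = 7,990,000,000 bytes
1 KiB = 2^10 bytes = 1,024 bytes
7,990,000,000 / 1,024 = 7,802,734.375 KiB

7,802,734.375 KiB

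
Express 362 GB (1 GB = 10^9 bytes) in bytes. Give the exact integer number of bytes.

362,000,000,000 bytes

362 × 1,000,000,000 = 362,000,000,000 bytes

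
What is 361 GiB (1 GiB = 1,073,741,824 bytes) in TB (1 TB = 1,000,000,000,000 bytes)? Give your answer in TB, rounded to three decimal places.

0.388 TB

361 GiB × 1,073,741,824 bytes/GiB = 387,620,798,464 bytes
1 TB = 1,000,000,000,000 bytes
387,620,798,464 / 1,000,000,000,000 = 0.388 TB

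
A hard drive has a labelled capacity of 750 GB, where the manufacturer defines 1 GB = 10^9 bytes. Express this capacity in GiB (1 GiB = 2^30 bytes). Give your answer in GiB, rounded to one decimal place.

750 GB × 1,000,000,000 bytes/GB = 750,000,000,000 bytes
1 GiB = 1,073,741,824 bytes
750,000,000,000 / 1,073,741,824 = 698.5 GiB

698.5 GiB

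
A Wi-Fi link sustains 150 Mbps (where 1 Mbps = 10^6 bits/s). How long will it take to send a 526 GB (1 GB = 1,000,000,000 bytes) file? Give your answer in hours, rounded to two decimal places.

526 GB = 526,000,000,000 bytes = 4,208,000,000,000 bits
150 Mbps = 150,000,000 bits/s
time = 4,208,000,000,000 / 150,000,000 = 28,053.3333 s
28,053.3333 s / 3600 = 7.79 hours

7.79 hours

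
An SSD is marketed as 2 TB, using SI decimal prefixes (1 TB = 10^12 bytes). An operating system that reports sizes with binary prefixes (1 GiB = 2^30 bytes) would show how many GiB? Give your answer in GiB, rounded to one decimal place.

2 TB = 2 × 10^12 bytes = 2,000,000,000,000 bytes
1 GiB = 2^30 bytes = 1,073,741,824 bytes
2,000,000,000,000 / 1,073,741,824 = 1,862.6 GiB

1,862.6 GiB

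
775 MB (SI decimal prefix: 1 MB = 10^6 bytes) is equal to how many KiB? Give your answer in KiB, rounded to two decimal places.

756,835.94 KiB

775 MB × 1,000,000 bytes/MB = 775,000,000 bytes
1 KiB = 2^10 bytes = 1,024 bytes
775,000,000 / 1,024 = 756,835.94 KiB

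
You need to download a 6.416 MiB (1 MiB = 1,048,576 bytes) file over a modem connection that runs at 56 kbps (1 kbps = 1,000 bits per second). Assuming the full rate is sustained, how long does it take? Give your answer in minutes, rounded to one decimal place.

6.416 MiB = 6,727,663.616 bytes = 53,821,308.928 bits
56 kbps = 56,000 bits/s
time = 53,821,308.928 / 56,000 = 961.09 s
961.09 s / 60 = 16.0 minutes

16.0 minutes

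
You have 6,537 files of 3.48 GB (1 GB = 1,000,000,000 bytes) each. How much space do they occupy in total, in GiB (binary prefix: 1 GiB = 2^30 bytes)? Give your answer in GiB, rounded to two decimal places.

Total = 6,537 × 3.48 GB = 22748.76 GB
= 22748.76 × 1,000,000,000 bytes = 22,748,760,000,000 bytes
1 GiB = 1,073,741,824 bytes
22,748,760,000,000 / 1,073,741,824 = 21,186.43 GiB

21,186.43 GiB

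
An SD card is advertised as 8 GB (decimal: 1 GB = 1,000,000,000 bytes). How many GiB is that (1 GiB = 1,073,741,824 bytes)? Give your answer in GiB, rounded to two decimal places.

7.45 GiB

8 GB = 8 × 10^9 bytes = 8,000,000,000 bytes
1 GiB = 2^30 bytes = 1,073,741,824 bytes
8,000,000,000 / 1,073,741,824 = 7.45 GiB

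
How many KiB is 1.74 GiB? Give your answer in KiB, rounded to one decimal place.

1,824,522.2 KiB

1.74 GiB = 1.74 × 2^30 bytes = 1,868,310,773.76 bytes
1 KiB = 1,024 bytes
1,868,310,773.76 / 1,024 = 1,824,522.2 KiB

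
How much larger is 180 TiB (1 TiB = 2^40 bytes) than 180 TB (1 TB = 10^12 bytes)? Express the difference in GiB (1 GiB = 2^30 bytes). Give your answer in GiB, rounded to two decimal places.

16,681.94 GiB

180 TiB = 180 × 1,099,511,627,776 = 197,912,092,999,680 bytes
180 TB = 180 × 1,000,000,000,000 = 180,000,000,000,000 bytes
difference = 17,912,092,999,680 bytes
17,912,092,999,680 / 1,073,741,824 = 16,681.94 GiB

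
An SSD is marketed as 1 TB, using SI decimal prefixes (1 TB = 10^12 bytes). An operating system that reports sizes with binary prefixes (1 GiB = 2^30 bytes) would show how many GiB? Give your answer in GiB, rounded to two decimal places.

931.32 GiB

1 TB = 1 × 10^12 bytes = 1,000,000,000,000 bytes
1 GiB = 1,073,741,824 bytes
1,000,000,000,000 / 1,073,741,824 = 931.32 GiB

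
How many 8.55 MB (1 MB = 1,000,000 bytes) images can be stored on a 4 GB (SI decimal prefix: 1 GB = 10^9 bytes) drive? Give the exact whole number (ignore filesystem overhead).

467

Capacity: 4 GB = 4,000,000,000 bytes
Per item: 8.55 MB = 8,550,000 bytes
⌊4,000,000,000 / 8,550,000⌋ = 467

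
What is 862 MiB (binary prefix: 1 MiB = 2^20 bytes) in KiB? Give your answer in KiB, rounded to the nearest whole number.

862 MiB × 1,048,576 bytes/MiB = 903,872,512 bytes
1 KiB = 1,024 bytes
903,872,512 / 1,024 = 882,688 KiB

882,688 KiB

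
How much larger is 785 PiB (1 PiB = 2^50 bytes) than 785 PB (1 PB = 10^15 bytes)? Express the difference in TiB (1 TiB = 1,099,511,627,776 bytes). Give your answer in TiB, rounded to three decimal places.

89,886.659 TiB

785 PiB = 785 × 1,125,899,906,842,624 = 883,831,426,871,459,840 bytes
785 PB = 785 × 1,000,000,000,000,000 = 785,000,000,000,000,000 bytes
difference = 98,831,426,871,459,840 bytes
98,831,426,871,459,840 / 1,099,511,627,776 = 89,886.659 TiB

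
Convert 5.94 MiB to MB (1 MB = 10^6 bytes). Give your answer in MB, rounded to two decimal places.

5.94 MiB = 5.94 × 2^20 bytes = 6,228,541.44 bytes
1 MB = 1,000,000 bytes
6,228,541.44 / 1,000,000 = 6.23 MB

6.23 MB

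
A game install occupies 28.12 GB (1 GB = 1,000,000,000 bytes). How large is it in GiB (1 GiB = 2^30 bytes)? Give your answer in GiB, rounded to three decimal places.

26.189 GiB

28.12 GB × 1,000,000,000 bytes/GB = 28,120,000,000 bytes
1 GiB = 1,073,741,824 bytes
28,120,000,000 / 1,073,741,824 = 26.189 GiB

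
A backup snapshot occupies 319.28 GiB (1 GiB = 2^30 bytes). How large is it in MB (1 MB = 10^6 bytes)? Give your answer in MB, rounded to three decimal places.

319.28 GiB × 1,073,741,824 bytes/GiB = 342,824,289,566.72 bytes
1 MB = 1,000,000 bytes
342,824,289,566.72 / 1,000,000 = 342,824.290 MB

342,824.290 MB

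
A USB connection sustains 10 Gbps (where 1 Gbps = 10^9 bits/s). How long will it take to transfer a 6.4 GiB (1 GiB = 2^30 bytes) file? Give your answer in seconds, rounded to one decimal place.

5.5 seconds

6.4 GiB = 6,871,947,673.6 bytes = 54,975,581,388.8 bits
10 Gbps = 10,000,000,000 bits/s
time = 54,975,581,388.8 / 10,000,000,000 = 5.5 s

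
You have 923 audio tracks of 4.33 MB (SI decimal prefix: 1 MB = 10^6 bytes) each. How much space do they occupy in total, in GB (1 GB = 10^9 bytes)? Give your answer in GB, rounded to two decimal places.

Total = 923 × 4.33 MB = 3996.59 MB
= 3996.59 × 1,000,000 bytes = 3,996,590,000 bytes
1 GB = 1,000,000,000 bytes
3,996,590,000 / 1,000,000,000 = 4.00 GB

4.00 GB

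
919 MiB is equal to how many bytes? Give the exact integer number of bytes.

963,641,344 bytes

919 × 1,048,576 = 963,641,344 bytes  (1 MiB = 2^20 bytes)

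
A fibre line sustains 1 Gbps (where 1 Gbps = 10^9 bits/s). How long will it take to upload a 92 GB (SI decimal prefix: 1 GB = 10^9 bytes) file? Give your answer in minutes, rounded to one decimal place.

92 GB = 92,000,000,000 bytes = 736,000,000,000 bits
1 Gbps = 1,000,000,000 bits/s
time = 736,000,000,000 / 1,000,000,000 = 736.00 s
736.00 s / 60 = 12.3 minutes

12.3 minutes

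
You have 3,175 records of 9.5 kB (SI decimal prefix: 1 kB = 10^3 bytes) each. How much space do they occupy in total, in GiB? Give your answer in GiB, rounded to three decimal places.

Total = 3,175 × 9.5 kB = 30162.5 kB
= 30162.5 × 1,000 bytes = 30,162,500 bytes
1 GiB = 1,073,741,824 bytes
30,162,500 / 1,073,741,824 = 0.028 GiB

0.028 GiB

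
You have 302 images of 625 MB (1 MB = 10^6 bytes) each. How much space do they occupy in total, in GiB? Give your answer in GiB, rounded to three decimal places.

Total = 302 × 625 MB = 188,750 MB
= 188,750 × 1,000,000 bytes = 188,750,000,000 bytes
1 GiB = 1,073,741,824 bytes
188,750,000,000 / 1,073,741,824 = 175.787 GiB

175.787 GiB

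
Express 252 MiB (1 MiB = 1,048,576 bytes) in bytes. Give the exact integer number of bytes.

264,241,152 bytes

252 × 1,048,576 = 264,241,152 bytes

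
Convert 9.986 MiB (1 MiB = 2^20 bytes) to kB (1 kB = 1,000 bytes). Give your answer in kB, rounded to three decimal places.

10,471.080 kB

9.986 MiB = 9.986 × 2^20 bytes = 10,471,079.936 bytes
1 kB = 1,000 bytes
10,471,079.936 / 1,000 = 10,471.080 kB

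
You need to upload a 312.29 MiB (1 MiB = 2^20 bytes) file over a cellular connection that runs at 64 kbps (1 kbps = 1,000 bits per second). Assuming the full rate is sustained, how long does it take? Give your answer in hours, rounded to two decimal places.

312.29 MiB = 327,459,799.04 bytes = 2,619,678,392.32 bits
64 kbps = 64,000 bits/s
time = 2,619,678,392.32 / 64,000 = 40,932.4749 s
40,932.4749 s / 3600 = 11.37 hours

11.37 hours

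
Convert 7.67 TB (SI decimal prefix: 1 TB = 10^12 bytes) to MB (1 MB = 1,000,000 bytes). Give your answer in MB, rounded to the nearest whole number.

7.67 TB × 1,000,000,000,000 bytes/TB = 7,670,000,000,000 bytes
1 MB = 10^6 bytes = 1,000,000 bytes
7,670,000,000,000 / 1,000,000 = 7,670,000 MB

7,670,000 MB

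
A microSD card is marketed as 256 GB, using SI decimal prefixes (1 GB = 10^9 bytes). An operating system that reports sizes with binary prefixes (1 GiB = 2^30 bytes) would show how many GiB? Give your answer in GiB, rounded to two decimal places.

256 GB × 1,000,000,000 bytes/GB = 256,000,000,000 bytes
1 GiB = 2^30 bytes = 1,073,741,824 bytes
256,000,000,000 / 1,073,741,824 = 238.42 GiB

238.42 GiB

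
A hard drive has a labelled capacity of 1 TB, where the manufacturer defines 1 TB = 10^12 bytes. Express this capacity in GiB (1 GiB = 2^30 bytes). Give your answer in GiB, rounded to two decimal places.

931.32 GiB

1 TB = 1 × 10^12 bytes = 1,000,000,000,000 bytes
1 GiB = 1,073,741,824 bytes
1,000,000,000,000 / 1,073,741,824 = 931.32 GiB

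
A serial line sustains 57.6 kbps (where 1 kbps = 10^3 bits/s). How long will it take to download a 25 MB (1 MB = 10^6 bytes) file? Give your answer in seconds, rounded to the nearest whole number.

25 MB = 25,000,000 bytes = 200,000,000 bits
57.6 kbps = 57,600 bits/s
time = 200,000,000 / 57,600 = 3,472 s

3,472 seconds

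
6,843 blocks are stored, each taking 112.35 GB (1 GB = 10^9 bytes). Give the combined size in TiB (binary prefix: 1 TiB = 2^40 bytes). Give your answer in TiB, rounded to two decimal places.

699.23 TiB

Total = 6,843 × 112.35 GB = 768811.05 GB
= 768811.05 × 1,000,000,000 bytes = 768,811,050,000,000 bytes
1 TiB = 1,099,511,627,776 bytes
768,811,050,000,000 / 1,099,511,627,776 = 699.23 TiB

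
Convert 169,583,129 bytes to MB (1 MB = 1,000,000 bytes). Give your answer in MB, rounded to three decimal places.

169.583 MB

169,583,129 bytes given.
1 MB = 1,000,000 bytes
169,583,129 / 1,000,000 = 169.583 MB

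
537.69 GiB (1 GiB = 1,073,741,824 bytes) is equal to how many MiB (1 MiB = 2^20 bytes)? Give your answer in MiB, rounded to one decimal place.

537.69 GiB × 1,073,741,824 bytes/GiB = 577,340,241,346.56 bytes
1 MiB = 2^20 bytes = 1,048,576 bytes
577,340,241,346.56 / 1,048,576 = 550,594.6 MiB

550,594.6 MiB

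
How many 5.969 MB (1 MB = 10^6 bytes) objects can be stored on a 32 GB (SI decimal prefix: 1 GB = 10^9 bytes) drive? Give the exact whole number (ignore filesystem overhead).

Capacity: 32 GB = 32,000,000,000 bytes
Per item: 5.969 MB = 5,969,000 bytes
⌊32,000,000,000 / 5,969,000⌋ = 5,361

5,361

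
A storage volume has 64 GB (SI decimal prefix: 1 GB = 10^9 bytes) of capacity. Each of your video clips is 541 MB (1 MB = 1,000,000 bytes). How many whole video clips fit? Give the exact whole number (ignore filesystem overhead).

118

Capacity: 64 GB = 64,000,000,000 bytes
Per item: 541 MB = 541,000,000 bytes
⌊64,000,000,000 / 541,000,000⌋ = 118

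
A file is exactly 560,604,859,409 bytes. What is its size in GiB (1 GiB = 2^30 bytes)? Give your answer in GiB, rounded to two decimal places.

560,604,859,409 bytes given.
1 GiB = 1,073,741,824 bytes
560,604,859,409 / 1,073,741,824 = 522.10 GiB

522.10 GiB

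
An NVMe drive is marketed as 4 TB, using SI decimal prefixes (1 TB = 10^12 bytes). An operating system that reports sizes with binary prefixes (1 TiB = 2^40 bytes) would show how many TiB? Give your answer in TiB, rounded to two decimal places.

3.64 TiB

4 TB = 4 × 10^12 bytes = 4,000,000,000,000 bytes
1 TiB = 1,099,511,627,776 bytes
4,000,000,000,000 / 1,099,511,627,776 = 3.64 TiB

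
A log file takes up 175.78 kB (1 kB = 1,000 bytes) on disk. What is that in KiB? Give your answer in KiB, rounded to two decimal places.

171.66 KiB

175.78 kB × 1,000 bytes/kB = 175,780 bytes
1 KiB = 2^10 bytes = 1,024 bytes
175,780 / 1,024 = 171.66 KiB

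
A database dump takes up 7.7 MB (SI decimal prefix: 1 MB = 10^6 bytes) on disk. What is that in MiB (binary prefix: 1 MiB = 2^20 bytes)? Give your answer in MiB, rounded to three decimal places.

7.343 MiB

7.7 MB = 7.7 × 10^6 bytes = 7,700,000 bytes
1 MiB = 1,048,576 bytes
7,700,000 / 1,048,576 = 7.343 MiB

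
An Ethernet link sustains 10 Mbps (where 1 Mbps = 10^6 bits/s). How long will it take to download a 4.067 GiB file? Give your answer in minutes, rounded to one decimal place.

4.067 GiB = 4,366,907,998.208 bytes = 34,935,263,985.664 bits
10 Mbps = 10,000,000 bits/s
time = 34,935,263,985.664 / 10,000,000 = 3,493.53 s
3,493.53 s / 60 = 58.2 minutes

58.2 minutes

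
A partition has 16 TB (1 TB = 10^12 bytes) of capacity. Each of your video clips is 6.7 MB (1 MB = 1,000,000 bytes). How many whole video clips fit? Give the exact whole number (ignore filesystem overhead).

2,388,059

Capacity: 16 TB = 16,000,000,000,000 bytes
Per item: 6.7 MB = 6,700,000 bytes
⌊16,000,000,000,000 / 6,700,000⌋ = 2,388,059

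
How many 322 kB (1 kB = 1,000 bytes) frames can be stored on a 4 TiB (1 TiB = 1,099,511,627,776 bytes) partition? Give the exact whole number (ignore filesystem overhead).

13,658,529

Capacity: 4 TiB = 4,398,046,511,104 bytes
Per item: 322 kB = 322,000 bytes
⌊4,398,046,511,104 / 322,000⌋ = 13,658,529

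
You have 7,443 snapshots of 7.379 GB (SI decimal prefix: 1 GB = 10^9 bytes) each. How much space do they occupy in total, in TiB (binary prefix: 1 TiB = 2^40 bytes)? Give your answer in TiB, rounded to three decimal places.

49.951 TiB

Total = 7,443 × 7.379 GB = 54921.897 GB
= 54921.897 × 1,000,000,000 bytes = 54,921,897,000,000 bytes
1 TiB = 1,099,511,627,776 bytes
54,921,897,000,000 / 1,099,511,627,776 = 49.951 TiB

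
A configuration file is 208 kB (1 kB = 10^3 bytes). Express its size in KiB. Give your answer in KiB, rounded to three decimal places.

208 kB × 1,000 bytes/kB = 208,000 bytes
1 KiB = 1,024 bytes
208,000 / 1,024 = 203.125 KiB

203.125 KiB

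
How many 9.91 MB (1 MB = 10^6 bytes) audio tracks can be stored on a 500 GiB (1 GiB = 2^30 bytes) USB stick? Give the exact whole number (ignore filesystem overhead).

Capacity: 500 GiB = 536,870,912,000 bytes
Per item: 9.91 MB = 9,910,000 bytes
⌊536,870,912,000 / 9,910,000⌋ = 54,174

54,174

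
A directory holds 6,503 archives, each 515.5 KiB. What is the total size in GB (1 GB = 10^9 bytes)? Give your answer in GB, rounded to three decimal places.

3.433 GB

Total = 6,503 × 515.5 KiB = 3352296.5 KiB
= 3352296.5 × 1,024 bytes = 3,432,751,616 bytes
1 GB = 1,000,000,000 bytes
3,432,751,616 / 1,000,000,000 = 3.433 GB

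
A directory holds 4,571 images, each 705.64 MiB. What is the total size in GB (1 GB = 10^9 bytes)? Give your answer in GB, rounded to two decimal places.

Total = 4,571 × 705.64 MiB = 3225480.44 MiB
= 3225480.44 × 1,048,576 bytes = 3,382,161,377,853.44 bytes
1 GB = 1,000,000,000 bytes
3,382,161,377,853.44 / 1,000,000,000 = 3,382.16 GB

3,382.16 GB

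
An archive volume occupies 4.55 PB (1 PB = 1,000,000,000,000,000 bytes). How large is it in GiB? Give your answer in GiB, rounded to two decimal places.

4.55 PB = 4.55 × 10^15 bytes = 4,550,000,000,000,000 bytes
1 GiB = 1,073,741,824 bytes
4,550,000,000,000,000 / 1,073,741,824 = 4,237,517.71 GiB

4,237,517.71 GiB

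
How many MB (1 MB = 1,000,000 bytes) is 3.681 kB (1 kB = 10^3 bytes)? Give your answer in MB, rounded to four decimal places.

0.0037 MB

3.681 kB × 1,000 bytes/kB = 3,681 bytes
1 MB = 10^6 bytes = 1,000,000 bytes
3,681 / 1,000,000 = 0.0037 MB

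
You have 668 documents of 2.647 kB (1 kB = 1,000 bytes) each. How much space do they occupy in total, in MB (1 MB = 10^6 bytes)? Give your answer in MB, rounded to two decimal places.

1.77 MB

Total = 668 × 2.647 kB = 1768.196 kB
= 1768.196 × 1,000 bytes = 1,768,196 bytes
1 MB = 1,000,000 bytes
1,768,196 / 1,000,000 = 1.77 MB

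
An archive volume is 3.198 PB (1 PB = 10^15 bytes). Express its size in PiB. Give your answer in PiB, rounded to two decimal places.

2.84 PiB

3.198 PB = 3.198 × 10^15 bytes = 3,198,000,000,000,000 bytes
1 PiB = 2^50 bytes = 1,125,899,906,842,624 bytes
3,198,000,000,000,000 / 1,125,899,906,842,624 = 2.84 PiB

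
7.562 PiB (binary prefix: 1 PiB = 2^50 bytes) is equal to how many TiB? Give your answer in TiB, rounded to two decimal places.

7.562 PiB = 7.562 × 2^50 bytes = 8,514,055,095,543,922.688 bytes
1 TiB = 1,099,511,627,776 bytes
8,514,055,095,543,922.688 / 1,099,511,627,776 = 7,743.49 TiB

7,743.49 TiB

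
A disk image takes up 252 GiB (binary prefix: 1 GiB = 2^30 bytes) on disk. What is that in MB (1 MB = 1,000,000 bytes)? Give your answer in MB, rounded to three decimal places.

252 GiB = 252 × 2^30 bytes = 270,582,939,648 bytes
1 MB = 1,000,000 bytes
270,582,939,648 / 1,000,000 = 270,582.940 MB

270,582.940 MB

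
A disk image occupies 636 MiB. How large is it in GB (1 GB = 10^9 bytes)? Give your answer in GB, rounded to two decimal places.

636 MiB = 636 × 2^20 bytes = 666,894,336 bytes
1 GB = 1,000,000,000 bytes
666,894,336 / 1,000,000,000 = 0.67 GB

0.67 GB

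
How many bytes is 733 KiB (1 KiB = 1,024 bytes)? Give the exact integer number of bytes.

750,592 bytes

733 × 1,024 = 750,592 bytes  (1 KiB = 2^10 bytes)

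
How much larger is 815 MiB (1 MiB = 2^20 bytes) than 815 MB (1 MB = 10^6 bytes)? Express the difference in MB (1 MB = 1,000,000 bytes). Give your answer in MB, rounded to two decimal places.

39.59 MB

815 MiB = 815 × 1,048,576 = 854,589,440 bytes
815 MB = 815 × 1,000,000 = 815,000,000 bytes
difference = 39,589,440 bytes
39,589,440 / 1,000,000 = 39.59 MB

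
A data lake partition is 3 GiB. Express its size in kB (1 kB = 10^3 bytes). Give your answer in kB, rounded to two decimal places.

3 GiB × 1,073,741,824 bytes/GiB = 3,221,225,472 bytes
1 kB = 10^3 bytes = 1,000 bytes
3,221,225,472 / 1,000 = 3,221,225.47 kB

3,221,225.47 kB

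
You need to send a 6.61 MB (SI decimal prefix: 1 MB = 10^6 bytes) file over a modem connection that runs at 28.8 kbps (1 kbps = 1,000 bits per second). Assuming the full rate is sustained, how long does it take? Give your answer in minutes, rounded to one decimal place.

30.6 minutes

6.61 MB = 6,610,000 bytes = 52,880,000 bits
28.8 kbps = 28,800 bits/s
time = 52,880,000 / 28,800 = 1,836.11 s
1,836.11 s / 60 = 30.6 minutes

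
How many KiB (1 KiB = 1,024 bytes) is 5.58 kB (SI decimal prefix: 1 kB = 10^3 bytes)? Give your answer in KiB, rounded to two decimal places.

5.45 KiB

5.58 kB = 5.58 × 10^3 bytes = 5,580 bytes
1 KiB = 1,024 bytes
5,580 / 1,024 = 5.45 KiB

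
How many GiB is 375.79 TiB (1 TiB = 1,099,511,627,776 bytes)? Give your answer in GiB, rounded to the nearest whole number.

375.79 TiB × 1,099,511,627,776 bytes/TiB = 413,185,474,601,943.04 bytes
1 GiB = 2^30 bytes = 1,073,741,824 bytes
413,185,474,601,943.04 / 1,073,741,824 = 384,809 GiB

384,809 GiB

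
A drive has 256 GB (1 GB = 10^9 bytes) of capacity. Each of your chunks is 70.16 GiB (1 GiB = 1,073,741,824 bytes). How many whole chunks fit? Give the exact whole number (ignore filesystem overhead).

3

Capacity: 256 GB = 256,000,000,000 bytes
Per item: 70.16 GiB = 75,333,726,371.84 bytes
⌊256,000,000,000 / 75,333,726,371.84⌋ = 3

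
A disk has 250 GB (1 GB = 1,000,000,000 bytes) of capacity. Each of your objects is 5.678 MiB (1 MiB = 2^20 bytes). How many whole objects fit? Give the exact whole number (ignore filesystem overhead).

Capacity: 250 GB = 250,000,000,000 bytes
Per item: 5.678 MiB = 5,953,814.528 bytes
⌊250,000,000,000 / 5,953,814.528⌋ = 41,989

41,989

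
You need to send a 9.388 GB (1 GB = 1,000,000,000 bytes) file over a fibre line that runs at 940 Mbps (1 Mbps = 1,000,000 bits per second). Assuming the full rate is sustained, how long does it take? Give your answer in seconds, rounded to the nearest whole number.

9.388 GB = 9,388,000,000 bytes = 75,104,000,000 bits
940 Mbps = 940,000,000 bits/s
time = 75,104,000,000 / 940,000,000 = 80 s

80 seconds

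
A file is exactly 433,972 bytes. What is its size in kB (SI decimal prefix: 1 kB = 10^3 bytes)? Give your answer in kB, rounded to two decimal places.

433.97 kB

433,972 bytes given.
1 kB = 10^3 bytes = 1,000 bytes
433,972 / 1,000 = 433.97 kB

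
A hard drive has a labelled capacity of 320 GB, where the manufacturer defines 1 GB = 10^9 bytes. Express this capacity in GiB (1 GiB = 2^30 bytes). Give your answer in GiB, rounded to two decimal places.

320 GB = 320 × 10^9 bytes = 320,000,000,000 bytes
1 GiB = 1,073,741,824 bytes
320,000,000,000 / 1,073,741,824 = 298.02 GiB

298.02 GiB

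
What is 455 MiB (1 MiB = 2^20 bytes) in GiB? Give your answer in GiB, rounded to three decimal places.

0.444 GiB

455 MiB = 455 × 2^20 bytes = 477,102,080 bytes
1 GiB = 1,073,741,824 bytes
477,102,080 / 1,073,741,824 = 0.444 GiB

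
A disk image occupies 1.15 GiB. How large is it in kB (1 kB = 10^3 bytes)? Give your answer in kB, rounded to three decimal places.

1,234,803.098 kB

1.15 GiB = 1.15 × 2^30 bytes = 1,234,803,097.6 bytes
1 kB = 1,000 bytes
1,234,803,097.6 / 1,000 = 1,234,803.098 kB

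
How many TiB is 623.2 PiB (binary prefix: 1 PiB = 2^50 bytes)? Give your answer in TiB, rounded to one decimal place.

623.2 PiB × 1,125,899,906,842,624 bytes/PiB = 701,660,821,944,323,276.8 bytes
1 TiB = 2^40 bytes = 1,099,511,627,776 bytes
701,660,821,944,323,276.8 / 1,099,511,627,776 = 638,156.8 TiB

638,156.8 TiB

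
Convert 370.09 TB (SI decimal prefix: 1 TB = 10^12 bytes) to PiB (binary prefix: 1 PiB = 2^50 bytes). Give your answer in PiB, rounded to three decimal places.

0.329 PiB

370.09 TB = 370.09 × 10^12 bytes = 370,090,000,000,000 bytes
1 PiB = 2^50 bytes = 1,125,899,906,842,624 bytes
370,090,000,000,000 / 1,125,899,906,842,624 = 0.329 PiB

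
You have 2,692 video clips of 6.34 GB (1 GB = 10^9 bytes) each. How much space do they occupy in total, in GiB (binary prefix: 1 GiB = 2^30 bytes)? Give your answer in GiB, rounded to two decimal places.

15,895.14 GiB

Total = 2,692 × 6.34 GB = 17067.28 GB
= 17067.28 × 1,000,000,000 bytes = 17,067,280,000,000 bytes
1 GiB = 1,073,741,824 bytes
17,067,280,000,000 / 1,073,741,824 = 15,895.14 GiB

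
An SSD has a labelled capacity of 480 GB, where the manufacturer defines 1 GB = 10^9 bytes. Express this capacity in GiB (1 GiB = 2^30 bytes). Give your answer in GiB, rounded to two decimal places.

480 GB = 480 × 10^9 bytes = 480,000,000,000 bytes
1 GiB = 2^30 bytes = 1,073,741,824 bytes
480,000,000,000 / 1,073,741,824 = 447.03 GiB

447.03 GiB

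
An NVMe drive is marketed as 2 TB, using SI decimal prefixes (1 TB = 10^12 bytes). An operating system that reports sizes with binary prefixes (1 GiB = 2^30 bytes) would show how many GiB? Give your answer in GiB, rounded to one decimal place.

1,862.6 GiB

2 TB = 2 × 10^12 bytes = 2,000,000,000,000 bytes
1 GiB = 1,073,741,824 bytes
2,000,000,000,000 / 1,073,741,824 = 1,862.6 GiB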